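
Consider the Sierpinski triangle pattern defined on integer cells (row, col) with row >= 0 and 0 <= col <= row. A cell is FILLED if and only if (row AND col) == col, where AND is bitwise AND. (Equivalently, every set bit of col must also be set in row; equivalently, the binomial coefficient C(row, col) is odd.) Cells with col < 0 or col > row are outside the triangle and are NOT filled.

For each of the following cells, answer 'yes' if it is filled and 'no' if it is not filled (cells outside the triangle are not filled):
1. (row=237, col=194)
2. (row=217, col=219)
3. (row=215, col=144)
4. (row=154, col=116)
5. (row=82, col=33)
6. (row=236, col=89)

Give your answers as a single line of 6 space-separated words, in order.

(237,194): row=0b11101101, col=0b11000010, row AND col = 0b11000000 = 192; 192 != 194 -> empty
(217,219): col outside [0, 217] -> not filled
(215,144): row=0b11010111, col=0b10010000, row AND col = 0b10010000 = 144; 144 == 144 -> filled
(154,116): row=0b10011010, col=0b1110100, row AND col = 0b10000 = 16; 16 != 116 -> empty
(82,33): row=0b1010010, col=0b100001, row AND col = 0b0 = 0; 0 != 33 -> empty
(236,89): row=0b11101100, col=0b1011001, row AND col = 0b1001000 = 72; 72 != 89 -> empty

Answer: no no yes no no no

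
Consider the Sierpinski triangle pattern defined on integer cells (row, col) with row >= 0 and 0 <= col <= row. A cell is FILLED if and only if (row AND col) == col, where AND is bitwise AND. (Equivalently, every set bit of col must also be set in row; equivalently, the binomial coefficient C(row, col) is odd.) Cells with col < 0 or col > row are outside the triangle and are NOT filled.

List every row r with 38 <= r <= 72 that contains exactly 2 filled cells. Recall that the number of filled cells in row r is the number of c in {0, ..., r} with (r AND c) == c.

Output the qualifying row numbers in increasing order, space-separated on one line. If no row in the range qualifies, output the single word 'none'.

Row r has 2^popcount(r) filled cells, so we need popcount(r) = log2(2) = 1.
Scan r = 38..72 and keep those with exactly 1 one-bits:
r=38=100110 popcount=3 -> skip
r=39=100111 popcount=4 -> skip
r=40=101000 popcount=2 -> skip
r=41=101001 popcount=3 -> skip
r=42=101010 popcount=3 -> skip
r=43=101011 popcount=4 -> skip
r=44=101100 popcount=3 -> skip
r=45=101101 popcount=4 -> skip
r=46=101110 popcount=4 -> skip
r=47=101111 popcount=5 -> skip
r=48=110000 popcount=2 -> skip
r=49=110001 popcount=3 -> skip
r=50=110010 popcount=3 -> skip
r=51=110011 popcount=4 -> skip
r=52=110100 popcount=3 -> skip
r=53=110101 popcount=4 -> skip
r=54=110110 popcount=4 -> skip
r=55=110111 popcount=5 -> skip
r=56=111000 popcount=3 -> skip
r=57=111001 popcount=4 -> skip
r=58=111010 popcount=4 -> skip
r=59=111011 popcount=5 -> skip
r=60=111100 popcount=4 -> skip
r=61=111101 popcount=5 -> skip
r=62=111110 popcount=5 -> skip
r=63=111111 popcount=6 -> skip
r=64=1000000 popcount=1 -> KEEP
r=65=1000001 popcount=2 -> skip
r=66=1000010 popcount=2 -> skip
r=67=1000011 popcount=3 -> skip
r=68=1000100 popcount=2 -> skip
r=69=1000101 popcount=3 -> skip
r=70=1000110 popcount=3 -> skip
r=71=1000111 popcount=4 -> skip
r=72=1001000 popcount=2 -> skip
Kept rows: 64

Answer: 64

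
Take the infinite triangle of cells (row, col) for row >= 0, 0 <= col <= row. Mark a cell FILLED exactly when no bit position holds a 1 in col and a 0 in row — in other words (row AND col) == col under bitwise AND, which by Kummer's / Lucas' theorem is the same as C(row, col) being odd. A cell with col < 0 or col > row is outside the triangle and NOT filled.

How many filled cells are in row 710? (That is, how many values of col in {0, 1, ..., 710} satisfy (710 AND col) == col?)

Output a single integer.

Answer: 32

Derivation:
710 in binary = 1011000110
popcount(710) = number of 1-bits in 1011000110 = 5
A col c satisfies (710 AND c) == c iff every set bit of c is also set in 710; each of the 5 set bits of 710 can independently be on or off in c.
count = 2^5 = 32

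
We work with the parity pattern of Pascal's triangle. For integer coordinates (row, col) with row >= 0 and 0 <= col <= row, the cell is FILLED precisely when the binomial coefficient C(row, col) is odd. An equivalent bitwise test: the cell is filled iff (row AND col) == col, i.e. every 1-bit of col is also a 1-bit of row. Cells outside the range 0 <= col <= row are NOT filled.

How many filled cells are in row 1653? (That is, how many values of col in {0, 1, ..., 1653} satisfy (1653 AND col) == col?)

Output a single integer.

1653 in binary = 11001110101
popcount(1653) = number of 1-bits in 11001110101 = 7
A col c satisfies (1653 AND c) == c iff every set bit of c is also set in 1653; each of the 7 set bits of 1653 can independently be on or off in c.
count = 2^7 = 128

Answer: 128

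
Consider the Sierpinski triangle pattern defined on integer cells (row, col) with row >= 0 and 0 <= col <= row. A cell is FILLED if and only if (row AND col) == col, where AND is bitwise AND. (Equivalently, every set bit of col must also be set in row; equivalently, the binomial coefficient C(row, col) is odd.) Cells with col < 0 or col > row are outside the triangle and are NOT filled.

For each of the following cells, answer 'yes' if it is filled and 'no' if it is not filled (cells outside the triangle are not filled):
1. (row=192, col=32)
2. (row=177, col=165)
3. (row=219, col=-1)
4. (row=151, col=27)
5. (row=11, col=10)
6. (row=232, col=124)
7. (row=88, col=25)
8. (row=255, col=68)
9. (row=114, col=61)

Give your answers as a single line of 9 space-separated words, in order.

(192,32): row=0b11000000, col=0b100000, row AND col = 0b0 = 0; 0 != 32 -> empty
(177,165): row=0b10110001, col=0b10100101, row AND col = 0b10100001 = 161; 161 != 165 -> empty
(219,-1): col outside [0, 219] -> not filled
(151,27): row=0b10010111, col=0b11011, row AND col = 0b10011 = 19; 19 != 27 -> empty
(11,10): row=0b1011, col=0b1010, row AND col = 0b1010 = 10; 10 == 10 -> filled
(232,124): row=0b11101000, col=0b1111100, row AND col = 0b1101000 = 104; 104 != 124 -> empty
(88,25): row=0b1011000, col=0b11001, row AND col = 0b11000 = 24; 24 != 25 -> empty
(255,68): row=0b11111111, col=0b1000100, row AND col = 0b1000100 = 68; 68 == 68 -> filled
(114,61): row=0b1110010, col=0b111101, row AND col = 0b110000 = 48; 48 != 61 -> empty

Answer: no no no no yes no no yes no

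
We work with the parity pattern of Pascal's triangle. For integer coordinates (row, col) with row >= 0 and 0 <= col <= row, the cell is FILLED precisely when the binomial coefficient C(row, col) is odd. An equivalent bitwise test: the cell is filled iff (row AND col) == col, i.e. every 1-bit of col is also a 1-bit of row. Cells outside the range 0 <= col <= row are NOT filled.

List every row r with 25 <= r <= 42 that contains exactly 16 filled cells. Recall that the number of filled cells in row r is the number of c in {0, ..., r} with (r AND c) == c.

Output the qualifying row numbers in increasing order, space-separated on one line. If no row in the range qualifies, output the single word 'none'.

Answer: 27 29 30 39

Derivation:
Row r has 2^popcount(r) filled cells, so we need popcount(r) = log2(16) = 4.
Scan r = 25..42 and keep those with exactly 4 one-bits:
r=25=11001 popcount=3 -> skip
r=26=11010 popcount=3 -> skip
r=27=11011 popcount=4 -> KEEP
r=28=11100 popcount=3 -> skip
r=29=11101 popcount=4 -> KEEP
r=30=11110 popcount=4 -> KEEP
r=31=11111 popcount=5 -> skip
r=32=100000 popcount=1 -> skip
r=33=100001 popcount=2 -> skip
r=34=100010 popcount=2 -> skip
r=35=100011 popcount=3 -> skip
r=36=100100 popcount=2 -> skip
r=37=100101 popcount=3 -> skip
r=38=100110 popcount=3 -> skip
r=39=100111 popcount=4 -> KEEP
r=40=101000 popcount=2 -> skip
r=41=101001 popcount=3 -> skip
r=42=101010 popcount=3 -> skip
Kept rows: 27 29 30 39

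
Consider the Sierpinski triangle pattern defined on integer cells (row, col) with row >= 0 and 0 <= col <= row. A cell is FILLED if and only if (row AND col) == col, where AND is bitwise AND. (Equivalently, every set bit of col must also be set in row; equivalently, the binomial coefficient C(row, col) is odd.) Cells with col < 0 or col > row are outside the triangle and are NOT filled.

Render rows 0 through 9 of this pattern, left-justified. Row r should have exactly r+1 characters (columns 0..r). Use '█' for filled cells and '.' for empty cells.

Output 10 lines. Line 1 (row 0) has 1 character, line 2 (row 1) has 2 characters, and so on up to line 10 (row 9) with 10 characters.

Answer: █
██
█.█
████
█...█
██..██
█.█.█.█
████████
█.......█
██......██

Derivation:
r0=0: █
r1=1: ██
r2=10: █.█
r3=11: ████
r4=100: █...█
r5=101: ██..██
r6=110: █.█.█.█
r7=111: ████████
r8=1000: █.......█
r9=1001: ██......██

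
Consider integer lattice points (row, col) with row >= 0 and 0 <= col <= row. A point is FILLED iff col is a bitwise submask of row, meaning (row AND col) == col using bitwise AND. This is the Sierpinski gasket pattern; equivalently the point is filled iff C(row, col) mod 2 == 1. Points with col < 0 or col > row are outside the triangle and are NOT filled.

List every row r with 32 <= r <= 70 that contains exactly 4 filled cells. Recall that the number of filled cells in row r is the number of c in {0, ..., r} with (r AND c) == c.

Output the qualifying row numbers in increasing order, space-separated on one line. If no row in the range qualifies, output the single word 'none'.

Answer: 33 34 36 40 48 65 66 68

Derivation:
Row r has 2^popcount(r) filled cells, so we need popcount(r) = log2(4) = 2.
Scan r = 32..70 and keep those with exactly 2 one-bits:
r=32=100000 popcount=1 -> skip
r=33=100001 popcount=2 -> KEEP
r=34=100010 popcount=2 -> KEEP
r=35=100011 popcount=3 -> skip
r=36=100100 popcount=2 -> KEEP
r=37=100101 popcount=3 -> skip
r=38=100110 popcount=3 -> skip
r=39=100111 popcount=4 -> skip
r=40=101000 popcount=2 -> KEEP
r=41=101001 popcount=3 -> skip
r=42=101010 popcount=3 -> skip
r=43=101011 popcount=4 -> skip
r=44=101100 popcount=3 -> skip
r=45=101101 popcount=4 -> skip
r=46=101110 popcount=4 -> skip
r=47=101111 popcount=5 -> skip
r=48=110000 popcount=2 -> KEEP
r=49=110001 popcount=3 -> skip
r=50=110010 popcount=3 -> skip
r=51=110011 popcount=4 -> skip
r=52=110100 popcount=3 -> skip
r=53=110101 popcount=4 -> skip
r=54=110110 popcount=4 -> skip
r=55=110111 popcount=5 -> skip
r=56=111000 popcount=3 -> skip
r=57=111001 popcount=4 -> skip
r=58=111010 popcount=4 -> skip
r=59=111011 popcount=5 -> skip
r=60=111100 popcount=4 -> skip
r=61=111101 popcount=5 -> skip
r=62=111110 popcount=5 -> skip
r=63=111111 popcount=6 -> skip
r=64=1000000 popcount=1 -> skip
r=65=1000001 popcount=2 -> KEEP
r=66=1000010 popcount=2 -> KEEP
r=67=1000011 popcount=3 -> skip
r=68=1000100 popcount=2 -> KEEP
r=69=1000101 popcount=3 -> skip
r=70=1000110 popcount=3 -> skip
Kept rows: 33 34 36 40 48 65 66 68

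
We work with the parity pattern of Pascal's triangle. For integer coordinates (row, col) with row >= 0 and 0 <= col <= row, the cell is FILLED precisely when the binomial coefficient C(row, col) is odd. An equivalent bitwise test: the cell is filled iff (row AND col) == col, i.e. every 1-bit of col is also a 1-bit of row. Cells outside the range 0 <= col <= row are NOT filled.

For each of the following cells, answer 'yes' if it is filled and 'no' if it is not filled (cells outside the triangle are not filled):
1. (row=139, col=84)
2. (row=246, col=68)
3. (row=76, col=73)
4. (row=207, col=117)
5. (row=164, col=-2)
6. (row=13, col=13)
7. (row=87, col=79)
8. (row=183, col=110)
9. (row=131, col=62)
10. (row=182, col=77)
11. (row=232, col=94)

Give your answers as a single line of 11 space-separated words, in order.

(139,84): row=0b10001011, col=0b1010100, row AND col = 0b0 = 0; 0 != 84 -> empty
(246,68): row=0b11110110, col=0b1000100, row AND col = 0b1000100 = 68; 68 == 68 -> filled
(76,73): row=0b1001100, col=0b1001001, row AND col = 0b1001000 = 72; 72 != 73 -> empty
(207,117): row=0b11001111, col=0b1110101, row AND col = 0b1000101 = 69; 69 != 117 -> empty
(164,-2): col outside [0, 164] -> not filled
(13,13): row=0b1101, col=0b1101, row AND col = 0b1101 = 13; 13 == 13 -> filled
(87,79): row=0b1010111, col=0b1001111, row AND col = 0b1000111 = 71; 71 != 79 -> empty
(183,110): row=0b10110111, col=0b1101110, row AND col = 0b100110 = 38; 38 != 110 -> empty
(131,62): row=0b10000011, col=0b111110, row AND col = 0b10 = 2; 2 != 62 -> empty
(182,77): row=0b10110110, col=0b1001101, row AND col = 0b100 = 4; 4 != 77 -> empty
(232,94): row=0b11101000, col=0b1011110, row AND col = 0b1001000 = 72; 72 != 94 -> empty

Answer: no yes no no no yes no no no no no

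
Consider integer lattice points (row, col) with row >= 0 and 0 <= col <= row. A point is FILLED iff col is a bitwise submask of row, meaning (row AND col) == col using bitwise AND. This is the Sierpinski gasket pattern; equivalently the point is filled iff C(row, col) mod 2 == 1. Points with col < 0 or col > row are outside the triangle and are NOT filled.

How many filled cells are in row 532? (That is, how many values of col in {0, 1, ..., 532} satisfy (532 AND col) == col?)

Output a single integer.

532 in binary = 1000010100
popcount(532) = number of 1-bits in 1000010100 = 3
A col c satisfies (532 AND c) == c iff every set bit of c is also set in 532; each of the 3 set bits of 532 can independently be on or off in c.
count = 2^3 = 8

Answer: 8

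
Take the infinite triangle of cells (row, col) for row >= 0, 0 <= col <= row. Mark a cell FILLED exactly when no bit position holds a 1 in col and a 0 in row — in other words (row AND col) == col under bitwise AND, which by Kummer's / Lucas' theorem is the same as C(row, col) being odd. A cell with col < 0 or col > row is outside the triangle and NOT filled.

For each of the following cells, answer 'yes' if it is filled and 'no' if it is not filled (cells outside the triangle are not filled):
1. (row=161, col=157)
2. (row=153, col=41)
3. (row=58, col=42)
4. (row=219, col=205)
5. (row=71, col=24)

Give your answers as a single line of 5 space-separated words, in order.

(161,157): row=0b10100001, col=0b10011101, row AND col = 0b10000001 = 129; 129 != 157 -> empty
(153,41): row=0b10011001, col=0b101001, row AND col = 0b1001 = 9; 9 != 41 -> empty
(58,42): row=0b111010, col=0b101010, row AND col = 0b101010 = 42; 42 == 42 -> filled
(219,205): row=0b11011011, col=0b11001101, row AND col = 0b11001001 = 201; 201 != 205 -> empty
(71,24): row=0b1000111, col=0b11000, row AND col = 0b0 = 0; 0 != 24 -> empty

Answer: no no yes no no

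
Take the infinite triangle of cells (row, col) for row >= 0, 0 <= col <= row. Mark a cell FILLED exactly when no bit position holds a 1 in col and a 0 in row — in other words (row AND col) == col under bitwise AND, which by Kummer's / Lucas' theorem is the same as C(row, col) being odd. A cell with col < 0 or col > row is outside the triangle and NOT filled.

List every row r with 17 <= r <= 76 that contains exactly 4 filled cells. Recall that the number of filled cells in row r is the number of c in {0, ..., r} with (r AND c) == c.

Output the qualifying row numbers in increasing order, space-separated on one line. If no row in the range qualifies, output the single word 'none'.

Answer: 17 18 20 24 33 34 36 40 48 65 66 68 72

Derivation:
Row r has 2^popcount(r) filled cells, so we need popcount(r) = log2(4) = 2.
Scan r = 17..76 and keep those with exactly 2 one-bits:
r=17=10001 popcount=2 -> KEEP
r=18=10010 popcount=2 -> KEEP
r=19=10011 popcount=3 -> skip
r=20=10100 popcount=2 -> KEEP
r=21=10101 popcount=3 -> skip
r=22=10110 popcount=3 -> skip
r=23=10111 popcount=4 -> skip
r=24=11000 popcount=2 -> KEEP
r=25=11001 popcount=3 -> skip
r=26=11010 popcount=3 -> skip
r=27=11011 popcount=4 -> skip
r=28=11100 popcount=3 -> skip
r=29=11101 popcount=4 -> skip
r=30=11110 popcount=4 -> skip
r=31=11111 popcount=5 -> skip
r=32=100000 popcount=1 -> skip
r=33=100001 popcount=2 -> KEEP
r=34=100010 popcount=2 -> KEEP
r=35=100011 popcount=3 -> skip
r=36=100100 popcount=2 -> KEEP
r=37=100101 popcount=3 -> skip
r=38=100110 popcount=3 -> skip
r=39=100111 popcount=4 -> skip
r=40=101000 popcount=2 -> KEEP
r=41=101001 popcount=3 -> skip
r=42=101010 popcount=3 -> skip
r=43=101011 popcount=4 -> skip
r=44=101100 popcount=3 -> skip
r=45=101101 popcount=4 -> skip
r=46=101110 popcount=4 -> skip
r=47=101111 popcount=5 -> skip
r=48=110000 popcount=2 -> KEEP
r=49=110001 popcount=3 -> skip
r=50=110010 popcount=3 -> skip
r=51=110011 popcount=4 -> skip
r=52=110100 popcount=3 -> skip
r=53=110101 popcount=4 -> skip
r=54=110110 popcount=4 -> skip
r=55=110111 popcount=5 -> skip
r=56=111000 popcount=3 -> skip
r=57=111001 popcount=4 -> skip
r=58=111010 popcount=4 -> skip
r=59=111011 popcount=5 -> skip
r=60=111100 popcount=4 -> skip
r=61=111101 popcount=5 -> skip
r=62=111110 popcount=5 -> skip
r=63=111111 popcount=6 -> skip
r=64=1000000 popcount=1 -> skip
r=65=1000001 popcount=2 -> KEEP
r=66=1000010 popcount=2 -> KEEP
r=67=1000011 popcount=3 -> skip
r=68=1000100 popcount=2 -> KEEP
r=69=1000101 popcount=3 -> skip
r=70=1000110 popcount=3 -> skip
r=71=1000111 popcount=4 -> skip
r=72=1001000 popcount=2 -> KEEP
r=73=1001001 popcount=3 -> skip
r=74=1001010 popcount=3 -> skip
r=75=1001011 popcount=4 -> skip
r=76=1001100 popcount=3 -> skip
Kept rows: 17 18 20 24 33 34 36 40 48 65 66 68 72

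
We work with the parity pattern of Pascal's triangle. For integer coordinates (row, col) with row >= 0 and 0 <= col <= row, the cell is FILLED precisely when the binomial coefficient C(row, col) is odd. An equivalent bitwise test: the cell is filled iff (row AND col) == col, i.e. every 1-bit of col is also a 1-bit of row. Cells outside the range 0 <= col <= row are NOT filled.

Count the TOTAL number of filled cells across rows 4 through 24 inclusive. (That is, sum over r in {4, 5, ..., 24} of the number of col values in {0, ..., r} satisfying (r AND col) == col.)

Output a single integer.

Answer: 130

Derivation:
r4=100 pc1: +2 =2
r5=101 pc2: +4 =6
r6=110 pc2: +4 =10
r7=111 pc3: +8 =18
r8=1000 pc1: +2 =20
r9=1001 pc2: +4 =24
r10=1010 pc2: +4 =28
r11=1011 pc3: +8 =36
r12=1100 pc2: +4 =40
r13=1101 pc3: +8 =48
r14=1110 pc3: +8 =56
r15=1111 pc4: +16 =72
r16=10000 pc1: +2 =74
r17=10001 pc2: +4 =78
r18=10010 pc2: +4 =82
r19=10011 pc3: +8 =90
r20=10100 pc2: +4 =94
r21=10101 pc3: +8 =102
r22=10110 pc3: +8 =110
r23=10111 pc4: +16 =126
r24=11000 pc2: +4 =130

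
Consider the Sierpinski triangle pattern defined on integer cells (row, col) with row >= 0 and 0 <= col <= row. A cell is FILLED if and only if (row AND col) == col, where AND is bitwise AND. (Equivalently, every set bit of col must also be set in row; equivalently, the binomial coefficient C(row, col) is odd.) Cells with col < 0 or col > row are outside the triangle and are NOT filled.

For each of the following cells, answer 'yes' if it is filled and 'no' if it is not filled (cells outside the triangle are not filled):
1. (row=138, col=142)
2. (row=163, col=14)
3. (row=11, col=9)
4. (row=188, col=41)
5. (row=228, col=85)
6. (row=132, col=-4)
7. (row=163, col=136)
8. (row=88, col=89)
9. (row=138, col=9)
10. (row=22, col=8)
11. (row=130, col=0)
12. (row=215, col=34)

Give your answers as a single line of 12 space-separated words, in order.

(138,142): col outside [0, 138] -> not filled
(163,14): row=0b10100011, col=0b1110, row AND col = 0b10 = 2; 2 != 14 -> empty
(11,9): row=0b1011, col=0b1001, row AND col = 0b1001 = 9; 9 == 9 -> filled
(188,41): row=0b10111100, col=0b101001, row AND col = 0b101000 = 40; 40 != 41 -> empty
(228,85): row=0b11100100, col=0b1010101, row AND col = 0b1000100 = 68; 68 != 85 -> empty
(132,-4): col outside [0, 132] -> not filled
(163,136): row=0b10100011, col=0b10001000, row AND col = 0b10000000 = 128; 128 != 136 -> empty
(88,89): col outside [0, 88] -> not filled
(138,9): row=0b10001010, col=0b1001, row AND col = 0b1000 = 8; 8 != 9 -> empty
(22,8): row=0b10110, col=0b1000, row AND col = 0b0 = 0; 0 != 8 -> empty
(130,0): row=0b10000010, col=0b0, row AND col = 0b0 = 0; 0 == 0 -> filled
(215,34): row=0b11010111, col=0b100010, row AND col = 0b10 = 2; 2 != 34 -> empty

Answer: no no yes no no no no no no no yes no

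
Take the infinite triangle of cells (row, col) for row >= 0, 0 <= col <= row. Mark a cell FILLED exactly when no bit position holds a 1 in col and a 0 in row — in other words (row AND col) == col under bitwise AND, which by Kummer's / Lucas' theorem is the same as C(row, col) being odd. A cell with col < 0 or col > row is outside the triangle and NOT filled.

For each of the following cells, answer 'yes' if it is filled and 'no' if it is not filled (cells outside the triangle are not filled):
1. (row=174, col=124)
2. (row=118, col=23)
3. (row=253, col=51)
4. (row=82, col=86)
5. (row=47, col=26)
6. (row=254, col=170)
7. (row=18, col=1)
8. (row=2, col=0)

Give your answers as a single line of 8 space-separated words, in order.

(174,124): row=0b10101110, col=0b1111100, row AND col = 0b101100 = 44; 44 != 124 -> empty
(118,23): row=0b1110110, col=0b10111, row AND col = 0b10110 = 22; 22 != 23 -> empty
(253,51): row=0b11111101, col=0b110011, row AND col = 0b110001 = 49; 49 != 51 -> empty
(82,86): col outside [0, 82] -> not filled
(47,26): row=0b101111, col=0b11010, row AND col = 0b1010 = 10; 10 != 26 -> empty
(254,170): row=0b11111110, col=0b10101010, row AND col = 0b10101010 = 170; 170 == 170 -> filled
(18,1): row=0b10010, col=0b1, row AND col = 0b0 = 0; 0 != 1 -> empty
(2,0): row=0b10, col=0b0, row AND col = 0b0 = 0; 0 == 0 -> filled

Answer: no no no no no yes no yes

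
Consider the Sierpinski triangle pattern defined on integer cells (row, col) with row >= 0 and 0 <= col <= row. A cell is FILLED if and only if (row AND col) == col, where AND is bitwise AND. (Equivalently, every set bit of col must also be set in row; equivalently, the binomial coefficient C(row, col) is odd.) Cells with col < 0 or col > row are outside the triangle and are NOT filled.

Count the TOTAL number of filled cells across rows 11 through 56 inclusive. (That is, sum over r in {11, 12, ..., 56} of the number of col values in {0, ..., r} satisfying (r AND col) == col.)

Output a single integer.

r11=1011 pc3: +8 =8
r12=1100 pc2: +4 =12
r13=1101 pc3: +8 =20
r14=1110 pc3: +8 =28
r15=1111 pc4: +16 =44
r16=10000 pc1: +2 =46
r17=10001 pc2: +4 =50
r18=10010 pc2: +4 =54
r19=10011 pc3: +8 =62
r20=10100 pc2: +4 =66
r21=10101 pc3: +8 =74
r22=10110 pc3: +8 =82
r23=10111 pc4: +16 =98
r24=11000 pc2: +4 =102
r25=11001 pc3: +8 =110
r26=11010 pc3: +8 =118
r27=11011 pc4: +16 =134
r28=11100 pc3: +8 =142
r29=11101 pc4: +16 =158
r30=11110 pc4: +16 =174
r31=11111 pc5: +32 =206
r32=100000 pc1: +2 =208
r33=100001 pc2: +4 =212
r34=100010 pc2: +4 =216
r35=100011 pc3: +8 =224
r36=100100 pc2: +4 =228
r37=100101 pc3: +8 =236
r38=100110 pc3: +8 =244
r39=100111 pc4: +16 =260
r40=101000 pc2: +4 =264
r41=101001 pc3: +8 =272
r42=101010 pc3: +8 =280
r43=101011 pc4: +16 =296
r44=101100 pc3: +8 =304
r45=101101 pc4: +16 =320
r46=101110 pc4: +16 =336
r47=101111 pc5: +32 =368
r48=110000 pc2: +4 =372
r49=110001 pc3: +8 =380
r50=110010 pc3: +8 =388
r51=110011 pc4: +16 =404
r52=110100 pc3: +8 =412
r53=110101 pc4: +16 =428
r54=110110 pc4: +16 =444
r55=110111 pc5: +32 =476
r56=111000 pc3: +8 =484

Answer: 484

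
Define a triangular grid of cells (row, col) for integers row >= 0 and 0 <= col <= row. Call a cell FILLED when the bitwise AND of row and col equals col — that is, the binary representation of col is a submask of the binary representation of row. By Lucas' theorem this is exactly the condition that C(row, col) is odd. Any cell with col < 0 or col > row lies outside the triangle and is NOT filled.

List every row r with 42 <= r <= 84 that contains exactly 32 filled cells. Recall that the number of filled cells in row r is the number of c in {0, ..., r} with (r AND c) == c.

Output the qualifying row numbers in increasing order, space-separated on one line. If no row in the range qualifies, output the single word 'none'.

Row r has 2^popcount(r) filled cells, so we need popcount(r) = log2(32) = 5.
Scan r = 42..84 and keep those with exactly 5 one-bits:
r=42=101010 popcount=3 -> skip
r=43=101011 popcount=4 -> skip
r=44=101100 popcount=3 -> skip
r=45=101101 popcount=4 -> skip
r=46=101110 popcount=4 -> skip
r=47=101111 popcount=5 -> KEEP
r=48=110000 popcount=2 -> skip
r=49=110001 popcount=3 -> skip
r=50=110010 popcount=3 -> skip
r=51=110011 popcount=4 -> skip
r=52=110100 popcount=3 -> skip
r=53=110101 popcount=4 -> skip
r=54=110110 popcount=4 -> skip
r=55=110111 popcount=5 -> KEEP
r=56=111000 popcount=3 -> skip
r=57=111001 popcount=4 -> skip
r=58=111010 popcount=4 -> skip
r=59=111011 popcount=5 -> KEEP
r=60=111100 popcount=4 -> skip
r=61=111101 popcount=5 -> KEEP
r=62=111110 popcount=5 -> KEEP
r=63=111111 popcount=6 -> skip
r=64=1000000 popcount=1 -> skip
r=65=1000001 popcount=2 -> skip
r=66=1000010 popcount=2 -> skip
r=67=1000011 popcount=3 -> skip
r=68=1000100 popcount=2 -> skip
r=69=1000101 popcount=3 -> skip
r=70=1000110 popcount=3 -> skip
r=71=1000111 popcount=4 -> skip
r=72=1001000 popcount=2 -> skip
r=73=1001001 popcount=3 -> skip
r=74=1001010 popcount=3 -> skip
r=75=1001011 popcount=4 -> skip
r=76=1001100 popcount=3 -> skip
r=77=1001101 popcount=4 -> skip
r=78=1001110 popcount=4 -> skip
r=79=1001111 popcount=5 -> KEEP
r=80=1010000 popcount=2 -> skip
r=81=1010001 popcount=3 -> skip
r=82=1010010 popcount=3 -> skip
r=83=1010011 popcount=4 -> skip
r=84=1010100 popcount=3 -> skip
Kept rows: 47 55 59 61 62 79

Answer: 47 55 59 61 62 79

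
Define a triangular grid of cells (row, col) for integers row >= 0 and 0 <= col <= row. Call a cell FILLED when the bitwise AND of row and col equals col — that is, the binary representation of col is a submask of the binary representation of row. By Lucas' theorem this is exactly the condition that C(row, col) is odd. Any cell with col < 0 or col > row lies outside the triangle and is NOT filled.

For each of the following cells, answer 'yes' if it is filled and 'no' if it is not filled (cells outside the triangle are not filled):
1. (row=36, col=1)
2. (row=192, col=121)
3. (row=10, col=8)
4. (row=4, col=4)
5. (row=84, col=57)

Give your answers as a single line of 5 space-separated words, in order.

(36,1): row=0b100100, col=0b1, row AND col = 0b0 = 0; 0 != 1 -> empty
(192,121): row=0b11000000, col=0b1111001, row AND col = 0b1000000 = 64; 64 != 121 -> empty
(10,8): row=0b1010, col=0b1000, row AND col = 0b1000 = 8; 8 == 8 -> filled
(4,4): row=0b100, col=0b100, row AND col = 0b100 = 4; 4 == 4 -> filled
(84,57): row=0b1010100, col=0b111001, row AND col = 0b10000 = 16; 16 != 57 -> empty

Answer: no no yes yes no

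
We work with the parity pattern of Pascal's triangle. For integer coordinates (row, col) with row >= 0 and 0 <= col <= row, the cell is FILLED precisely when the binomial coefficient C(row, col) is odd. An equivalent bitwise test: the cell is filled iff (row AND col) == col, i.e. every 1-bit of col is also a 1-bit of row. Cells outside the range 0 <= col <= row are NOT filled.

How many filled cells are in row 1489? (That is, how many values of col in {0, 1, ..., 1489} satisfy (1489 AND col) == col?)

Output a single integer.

Answer: 64

Derivation:
1489 in binary = 10111010001
popcount(1489) = number of 1-bits in 10111010001 = 6
A col c satisfies (1489 AND c) == c iff every set bit of c is also set in 1489; each of the 6 set bits of 1489 can independently be on or off in c.
count = 2^6 = 64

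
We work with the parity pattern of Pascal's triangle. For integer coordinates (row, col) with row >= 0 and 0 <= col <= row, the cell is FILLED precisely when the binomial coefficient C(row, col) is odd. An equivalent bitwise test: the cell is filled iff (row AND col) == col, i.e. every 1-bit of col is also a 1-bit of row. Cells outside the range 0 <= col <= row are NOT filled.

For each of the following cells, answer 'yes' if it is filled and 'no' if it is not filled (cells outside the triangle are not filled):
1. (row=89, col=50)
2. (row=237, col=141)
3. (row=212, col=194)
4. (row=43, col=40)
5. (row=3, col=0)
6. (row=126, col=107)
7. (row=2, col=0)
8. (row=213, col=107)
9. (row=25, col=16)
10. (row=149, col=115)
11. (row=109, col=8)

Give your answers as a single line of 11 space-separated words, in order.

Answer: no yes no yes yes no yes no yes no yes

Derivation:
(89,50): row=0b1011001, col=0b110010, row AND col = 0b10000 = 16; 16 != 50 -> empty
(237,141): row=0b11101101, col=0b10001101, row AND col = 0b10001101 = 141; 141 == 141 -> filled
(212,194): row=0b11010100, col=0b11000010, row AND col = 0b11000000 = 192; 192 != 194 -> empty
(43,40): row=0b101011, col=0b101000, row AND col = 0b101000 = 40; 40 == 40 -> filled
(3,0): row=0b11, col=0b0, row AND col = 0b0 = 0; 0 == 0 -> filled
(126,107): row=0b1111110, col=0b1101011, row AND col = 0b1101010 = 106; 106 != 107 -> empty
(2,0): row=0b10, col=0b0, row AND col = 0b0 = 0; 0 == 0 -> filled
(213,107): row=0b11010101, col=0b1101011, row AND col = 0b1000001 = 65; 65 != 107 -> empty
(25,16): row=0b11001, col=0b10000, row AND col = 0b10000 = 16; 16 == 16 -> filled
(149,115): row=0b10010101, col=0b1110011, row AND col = 0b10001 = 17; 17 != 115 -> empty
(109,8): row=0b1101101, col=0b1000, row AND col = 0b1000 = 8; 8 == 8 -> filled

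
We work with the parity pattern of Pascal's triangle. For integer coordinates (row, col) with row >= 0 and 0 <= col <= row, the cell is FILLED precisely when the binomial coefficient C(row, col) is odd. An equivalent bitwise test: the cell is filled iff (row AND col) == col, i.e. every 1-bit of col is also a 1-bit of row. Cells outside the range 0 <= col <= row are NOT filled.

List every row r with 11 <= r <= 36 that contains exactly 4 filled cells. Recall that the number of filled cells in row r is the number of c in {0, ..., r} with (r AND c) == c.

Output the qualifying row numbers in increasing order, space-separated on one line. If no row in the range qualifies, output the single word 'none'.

Answer: 12 17 18 20 24 33 34 36

Derivation:
Row r has 2^popcount(r) filled cells, so we need popcount(r) = log2(4) = 2.
Scan r = 11..36 and keep those with exactly 2 one-bits:
r=11=1011 popcount=3 -> skip
r=12=1100 popcount=2 -> KEEP
r=13=1101 popcount=3 -> skip
r=14=1110 popcount=3 -> skip
r=15=1111 popcount=4 -> skip
r=16=10000 popcount=1 -> skip
r=17=10001 popcount=2 -> KEEP
r=18=10010 popcount=2 -> KEEP
r=19=10011 popcount=3 -> skip
r=20=10100 popcount=2 -> KEEP
r=21=10101 popcount=3 -> skip
r=22=10110 popcount=3 -> skip
r=23=10111 popcount=4 -> skip
r=24=11000 popcount=2 -> KEEP
r=25=11001 popcount=3 -> skip
r=26=11010 popcount=3 -> skip
r=27=11011 popcount=4 -> skip
r=28=11100 popcount=3 -> skip
r=29=11101 popcount=4 -> skip
r=30=11110 popcount=4 -> skip
r=31=11111 popcount=5 -> skip
r=32=100000 popcount=1 -> skip
r=33=100001 popcount=2 -> KEEP
r=34=100010 popcount=2 -> KEEP
r=35=100011 popcount=3 -> skip
r=36=100100 popcount=2 -> KEEP
Kept rows: 12 17 18 20 24 33 34 36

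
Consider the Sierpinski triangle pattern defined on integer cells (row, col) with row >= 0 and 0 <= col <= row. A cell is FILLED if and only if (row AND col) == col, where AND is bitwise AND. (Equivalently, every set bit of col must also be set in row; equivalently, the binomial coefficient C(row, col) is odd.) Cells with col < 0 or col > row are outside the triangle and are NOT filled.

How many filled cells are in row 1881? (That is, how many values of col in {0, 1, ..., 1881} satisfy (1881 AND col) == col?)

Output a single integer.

1881 in binary = 11101011001
popcount(1881) = number of 1-bits in 11101011001 = 7
A col c satisfies (1881 AND c) == c iff every set bit of c is also set in 1881; each of the 7 set bits of 1881 can independently be on or off in c.
count = 2^7 = 128

Answer: 128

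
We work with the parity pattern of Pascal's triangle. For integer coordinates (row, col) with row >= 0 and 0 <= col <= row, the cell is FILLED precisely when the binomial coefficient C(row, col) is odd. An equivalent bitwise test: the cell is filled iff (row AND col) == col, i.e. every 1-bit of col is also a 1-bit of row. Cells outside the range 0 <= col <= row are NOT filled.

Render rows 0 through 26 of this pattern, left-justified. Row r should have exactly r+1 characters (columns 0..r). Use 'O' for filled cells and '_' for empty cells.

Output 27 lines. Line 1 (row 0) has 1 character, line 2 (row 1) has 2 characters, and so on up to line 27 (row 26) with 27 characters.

r0=0: O
r1=1: OO
r2=10: O_O
r3=11: OOOO
r4=100: O___O
r5=101: OO__OO
r6=110: O_O_O_O
r7=111: OOOOOOOO
r8=1000: O_______O
r9=1001: OO______OO
r10=1010: O_O_____O_O
r11=1011: OOOO____OOOO
r12=1100: O___O___O___O
r13=1101: OO__OO__OO__OO
r14=1110: O_O_O_O_O_O_O_O
r15=1111: OOOOOOOOOOOOOOOO
r16=10000: O_______________O
r17=10001: OO______________OO
r18=10010: O_O_____________O_O
r19=10011: OOOO____________OOOO
r20=10100: O___O___________O___O
r21=10101: OO__OO__________OO__OO
r22=10110: O_O_O_O_________O_O_O_O
r23=10111: OOOOOOOO________OOOOOOOO
r24=11000: O_______O_______O_______O
r25=11001: OO______OO______OO______OO
r26=11010: O_O_____O_O_____O_O_____O_O

Answer: O
OO
O_O
OOOO
O___O
OO__OO
O_O_O_O
OOOOOOOO
O_______O
OO______OO
O_O_____O_O
OOOO____OOOO
O___O___O___O
OO__OO__OO__OO
O_O_O_O_O_O_O_O
OOOOOOOOOOOOOOOO
O_______________O
OO______________OO
O_O_____________O_O
OOOO____________OOOO
O___O___________O___O
OO__OO__________OO__OO
O_O_O_O_________O_O_O_O
OOOOOOOO________OOOOOOOO
O_______O_______O_______O
OO______OO______OO______OO
O_O_____O_O_____O_O_____O_O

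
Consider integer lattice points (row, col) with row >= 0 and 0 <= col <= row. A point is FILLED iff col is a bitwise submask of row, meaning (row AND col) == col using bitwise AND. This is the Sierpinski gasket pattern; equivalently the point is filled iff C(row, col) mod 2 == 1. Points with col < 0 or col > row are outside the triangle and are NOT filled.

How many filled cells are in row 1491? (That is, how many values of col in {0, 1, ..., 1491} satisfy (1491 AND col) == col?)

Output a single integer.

Answer: 128

Derivation:
1491 in binary = 10111010011
popcount(1491) = number of 1-bits in 10111010011 = 7
A col c satisfies (1491 AND c) == c iff every set bit of c is also set in 1491; each of the 7 set bits of 1491 can independently be on or off in c.
count = 2^7 = 128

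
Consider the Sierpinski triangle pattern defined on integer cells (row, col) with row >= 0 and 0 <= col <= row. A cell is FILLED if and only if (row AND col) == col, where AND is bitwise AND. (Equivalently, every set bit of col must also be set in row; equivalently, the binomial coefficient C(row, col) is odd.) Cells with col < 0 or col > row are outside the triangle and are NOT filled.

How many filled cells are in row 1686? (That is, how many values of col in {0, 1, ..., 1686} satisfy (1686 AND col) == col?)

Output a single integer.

Answer: 64

Derivation:
1686 in binary = 11010010110
popcount(1686) = number of 1-bits in 11010010110 = 6
A col c satisfies (1686 AND c) == c iff every set bit of c is also set in 1686; each of the 6 set bits of 1686 can independently be on or off in c.
count = 2^6 = 64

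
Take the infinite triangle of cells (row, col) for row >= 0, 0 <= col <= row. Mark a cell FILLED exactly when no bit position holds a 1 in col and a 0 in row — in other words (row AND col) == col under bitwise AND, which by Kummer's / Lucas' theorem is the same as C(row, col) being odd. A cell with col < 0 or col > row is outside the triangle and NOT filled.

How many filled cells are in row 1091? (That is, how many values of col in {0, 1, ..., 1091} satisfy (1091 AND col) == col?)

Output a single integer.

Answer: 16

Derivation:
1091 in binary = 10001000011
popcount(1091) = number of 1-bits in 10001000011 = 4
A col c satisfies (1091 AND c) == c iff every set bit of c is also set in 1091; each of the 4 set bits of 1091 can independently be on or off in c.
count = 2^4 = 16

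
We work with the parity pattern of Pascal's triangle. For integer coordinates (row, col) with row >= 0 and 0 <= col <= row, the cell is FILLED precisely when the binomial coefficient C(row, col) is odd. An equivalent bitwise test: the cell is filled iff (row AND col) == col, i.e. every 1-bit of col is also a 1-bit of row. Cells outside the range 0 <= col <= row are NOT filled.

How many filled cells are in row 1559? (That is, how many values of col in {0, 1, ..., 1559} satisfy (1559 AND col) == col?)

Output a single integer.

Answer: 64

Derivation:
1559 in binary = 11000010111
popcount(1559) = number of 1-bits in 11000010111 = 6
A col c satisfies (1559 AND c) == c iff every set bit of c is also set in 1559; each of the 6 set bits of 1559 can independently be on or off in c.
count = 2^6 = 64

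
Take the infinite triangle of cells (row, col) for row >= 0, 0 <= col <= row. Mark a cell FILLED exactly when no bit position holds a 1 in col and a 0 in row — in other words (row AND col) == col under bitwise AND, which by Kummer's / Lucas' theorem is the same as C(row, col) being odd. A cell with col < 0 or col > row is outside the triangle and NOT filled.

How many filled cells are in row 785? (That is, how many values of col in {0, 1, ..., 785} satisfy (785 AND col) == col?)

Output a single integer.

Answer: 16

Derivation:
785 in binary = 1100010001
popcount(785) = number of 1-bits in 1100010001 = 4
A col c satisfies (785 AND c) == c iff every set bit of c is also set in 785; each of the 4 set bits of 785 can independently be on or off in c.
count = 2^4 = 16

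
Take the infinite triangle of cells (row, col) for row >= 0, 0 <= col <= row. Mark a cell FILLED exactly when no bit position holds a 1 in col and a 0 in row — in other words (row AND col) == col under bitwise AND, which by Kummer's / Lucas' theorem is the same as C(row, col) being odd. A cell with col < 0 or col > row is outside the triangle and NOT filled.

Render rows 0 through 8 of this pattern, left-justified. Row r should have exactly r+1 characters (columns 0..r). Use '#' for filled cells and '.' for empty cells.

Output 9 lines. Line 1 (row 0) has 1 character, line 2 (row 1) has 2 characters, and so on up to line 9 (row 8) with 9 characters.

r0=0: #
r1=1: ##
r2=10: #.#
r3=11: ####
r4=100: #...#
r5=101: ##..##
r6=110: #.#.#.#
r7=111: ########
r8=1000: #.......#

Answer: #
##
#.#
####
#...#
##..##
#.#.#.#
########
#.......#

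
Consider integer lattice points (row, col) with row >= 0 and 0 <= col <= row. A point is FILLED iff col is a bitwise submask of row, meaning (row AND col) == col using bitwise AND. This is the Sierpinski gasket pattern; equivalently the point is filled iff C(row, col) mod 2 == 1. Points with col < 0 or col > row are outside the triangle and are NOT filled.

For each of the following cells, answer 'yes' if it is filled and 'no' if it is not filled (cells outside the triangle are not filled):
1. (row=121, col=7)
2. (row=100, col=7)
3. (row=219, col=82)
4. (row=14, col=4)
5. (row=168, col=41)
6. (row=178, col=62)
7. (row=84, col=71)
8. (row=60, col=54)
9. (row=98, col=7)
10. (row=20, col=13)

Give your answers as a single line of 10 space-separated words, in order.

(121,7): row=0b1111001, col=0b111, row AND col = 0b1 = 1; 1 != 7 -> empty
(100,7): row=0b1100100, col=0b111, row AND col = 0b100 = 4; 4 != 7 -> empty
(219,82): row=0b11011011, col=0b1010010, row AND col = 0b1010010 = 82; 82 == 82 -> filled
(14,4): row=0b1110, col=0b100, row AND col = 0b100 = 4; 4 == 4 -> filled
(168,41): row=0b10101000, col=0b101001, row AND col = 0b101000 = 40; 40 != 41 -> empty
(178,62): row=0b10110010, col=0b111110, row AND col = 0b110010 = 50; 50 != 62 -> empty
(84,71): row=0b1010100, col=0b1000111, row AND col = 0b1000100 = 68; 68 != 71 -> empty
(60,54): row=0b111100, col=0b110110, row AND col = 0b110100 = 52; 52 != 54 -> empty
(98,7): row=0b1100010, col=0b111, row AND col = 0b10 = 2; 2 != 7 -> empty
(20,13): row=0b10100, col=0b1101, row AND col = 0b100 = 4; 4 != 13 -> empty

Answer: no no yes yes no no no no no no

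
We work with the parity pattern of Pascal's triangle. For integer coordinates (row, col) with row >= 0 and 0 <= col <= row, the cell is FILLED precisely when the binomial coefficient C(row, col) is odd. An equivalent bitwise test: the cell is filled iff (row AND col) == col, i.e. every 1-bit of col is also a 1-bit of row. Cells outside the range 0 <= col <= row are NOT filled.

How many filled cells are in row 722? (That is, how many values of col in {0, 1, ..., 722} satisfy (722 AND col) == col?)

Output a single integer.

Answer: 32

Derivation:
722 in binary = 1011010010
popcount(722) = number of 1-bits in 1011010010 = 5
A col c satisfies (722 AND c) == c iff every set bit of c is also set in 722; each of the 5 set bits of 722 can independently be on or off in c.
count = 2^5 = 32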